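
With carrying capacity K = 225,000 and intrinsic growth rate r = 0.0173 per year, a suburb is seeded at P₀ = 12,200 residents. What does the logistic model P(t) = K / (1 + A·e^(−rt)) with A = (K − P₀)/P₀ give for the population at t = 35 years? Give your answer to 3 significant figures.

≈ 21,400 residents

A = (225000 − 12200)/12200 = 17.44262
P(35) = 225000 / (1 + 17.44262·e^(−0.0173·35)) = 225000 / (1 + 17.44262·0.545801)
= 225000 / 10.52021 ≈ 21387.41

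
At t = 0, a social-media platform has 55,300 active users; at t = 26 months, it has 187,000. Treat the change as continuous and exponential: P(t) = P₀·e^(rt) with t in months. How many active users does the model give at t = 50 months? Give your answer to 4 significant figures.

r = ln(187000/55300) / 26 ≈ 0.046859 per month
P(50) = 55300 · e^(0.046859·50) = 55300 · 10.41194 ≈ 575780.32

≈ 575,800 active users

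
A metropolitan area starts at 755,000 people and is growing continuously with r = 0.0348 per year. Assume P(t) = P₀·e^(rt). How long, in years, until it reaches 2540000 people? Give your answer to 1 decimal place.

t ≈ 34.9 years

2540000 = 755000 · e^(0.0348·t)
t = ln(2540000/755000) / 0.0348 = ln(3.36424) / 0.0348 = 1.2132 / 0.0348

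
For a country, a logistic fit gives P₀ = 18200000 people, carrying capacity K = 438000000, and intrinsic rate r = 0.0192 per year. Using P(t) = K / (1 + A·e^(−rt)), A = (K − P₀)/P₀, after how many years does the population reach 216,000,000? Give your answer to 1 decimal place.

A = (438000000 − 18200000)/18200000 = 23.06593
216000000 = 438000000/(1 + 23.06593·e^(−0.0192t)) → 1 + 23.06593·e^(−0.0192t) = 2.02778
e^(−0.0192t) = 0.044558 → t = ln(22.44253)/0.0192 = 3.11096/0.0192

t ≈ 162.0 years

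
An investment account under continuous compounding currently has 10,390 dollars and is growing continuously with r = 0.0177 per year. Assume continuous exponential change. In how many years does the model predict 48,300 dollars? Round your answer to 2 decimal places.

t ≈ 86.81 years

48300 = 10390 · e^(0.0177·t)
t = ln(48300/10390) / 0.0177 = ln(4.6487) / 0.0177 = 1.53659 / 0.0177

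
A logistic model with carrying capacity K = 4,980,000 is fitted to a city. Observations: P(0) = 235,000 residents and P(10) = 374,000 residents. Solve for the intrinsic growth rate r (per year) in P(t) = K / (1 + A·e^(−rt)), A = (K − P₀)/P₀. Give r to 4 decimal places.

r ≈ 0.0494 per year

A = (4980000 − 235000)/235000 = 20.19149
374000 = 4980000/(1 + 20.19149·e^(−r·10)) → e^(−10r) = (13.31551 − 1)/20.19149 = 0.609936
r = −ln(0.609936)/10 = 0.4944/10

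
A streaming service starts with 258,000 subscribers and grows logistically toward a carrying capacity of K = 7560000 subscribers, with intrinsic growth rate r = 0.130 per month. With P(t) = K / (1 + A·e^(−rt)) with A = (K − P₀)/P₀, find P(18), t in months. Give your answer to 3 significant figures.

A = (7560000 − 258000)/258000 = 28.30233
P(18) = 7560000 / (1 + 28.30233·e^(−0.13·18)) = 7560000 / (1 + 28.30233·0.096328)
= 7560000 / 3.7263 ≈ 2028824.24

≈ 2,030,000 subscribers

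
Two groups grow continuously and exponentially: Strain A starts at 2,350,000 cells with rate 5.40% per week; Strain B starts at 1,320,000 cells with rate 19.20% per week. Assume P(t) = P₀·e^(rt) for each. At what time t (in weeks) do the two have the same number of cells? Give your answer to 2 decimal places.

2350000·e^(0.054t) = 1320000·e^(0.192t)
2350000/1320000 = e^((0.192 − 0.054)t) → ln(1.7803) = 0.138·t
t = 0.57678 / 0.138

t ≈ 4.18 weeks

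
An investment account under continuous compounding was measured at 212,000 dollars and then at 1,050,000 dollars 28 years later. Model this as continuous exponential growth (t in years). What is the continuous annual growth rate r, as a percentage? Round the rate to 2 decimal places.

r ≈ 5.71% per year

1050000 = 212000 · e^(r·28)
e^(28r) = 1050000/212000 = 4.95283
r = ln(4.95283) / 28 = 1.59996 / 28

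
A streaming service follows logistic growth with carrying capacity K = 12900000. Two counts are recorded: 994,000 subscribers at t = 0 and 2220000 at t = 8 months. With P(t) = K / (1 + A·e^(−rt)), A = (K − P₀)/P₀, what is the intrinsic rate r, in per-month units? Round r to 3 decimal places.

A = (12900000 − 994000)/994000 = 11.97787
2220000 = 12900000/(1 + 11.97787·e^(−r·8)) → e^(−8r) = (5.81081 − 1)/11.97787 = 0.401642
r = −ln(0.401642)/8 = 0.91219/8

r ≈ 0.114 per month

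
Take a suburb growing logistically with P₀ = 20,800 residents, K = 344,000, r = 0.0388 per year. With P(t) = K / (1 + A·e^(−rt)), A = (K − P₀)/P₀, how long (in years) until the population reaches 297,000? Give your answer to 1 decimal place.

t ≈ 118.2 years

A = (344000 − 20800)/20800 = 15.53846
297000 = 344000/(1 + 15.53846·e^(−0.0388t)) → 1 + 15.53846·e^(−0.0388t) = 1.15825
e^(−0.0388t) = 0.010184 → t = ln(98.18985)/0.0388 = 4.5869/0.0388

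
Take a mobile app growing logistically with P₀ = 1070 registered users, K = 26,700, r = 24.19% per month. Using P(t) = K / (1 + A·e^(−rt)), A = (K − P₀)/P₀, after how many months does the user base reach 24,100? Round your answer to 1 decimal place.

A = (26700 − 1070)/1070 = 23.95327
24100 = 26700/(1 + 23.95327·e^(−0.2419t)) → 1 + 23.95327·e^(−0.2419t) = 1.10788
e^(−0.2419t) = 0.004504 → t = ln(222.0284)/0.2419 = 5.40281/0.2419

t ≈ 22.3 months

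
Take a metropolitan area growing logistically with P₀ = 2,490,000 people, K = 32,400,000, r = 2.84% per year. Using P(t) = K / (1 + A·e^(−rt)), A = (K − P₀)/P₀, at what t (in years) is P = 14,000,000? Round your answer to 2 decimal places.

t ≈ 77.91 years

A = (32400000 − 2490000)/2490000 = 12.01205
14000000 = 32400000/(1 + 12.01205·e^(−0.0284t)) → 1 + 12.01205·e^(−0.0284t) = 2.31429
e^(−0.0284t) = 0.109414 → t = ln(9.1396)/0.0284 = 2.21262/0.0284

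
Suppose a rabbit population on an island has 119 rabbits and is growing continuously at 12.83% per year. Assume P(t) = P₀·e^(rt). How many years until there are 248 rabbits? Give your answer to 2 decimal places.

248 = 119 · e^(0.1283·t)
t = ln(248/119) / 0.1283 = ln(2.08403) / 0.1283 = 0.73431 / 0.1283

t ≈ 5.72 years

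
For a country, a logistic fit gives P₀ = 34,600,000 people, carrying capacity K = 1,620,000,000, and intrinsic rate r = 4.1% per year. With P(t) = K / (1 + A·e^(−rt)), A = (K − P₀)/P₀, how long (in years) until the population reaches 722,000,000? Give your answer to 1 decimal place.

A = (1620000000 − 34600000)/34600000 = 45.82081
722000000 = 1620000000/(1 + 45.82081·e^(−0.041t)) → 1 + 45.82081·e^(−0.041t) = 2.24377
e^(−0.041t) = 0.027144 → t = ln(36.84034)/0.041 = 3.60659/0.041

t ≈ 88.0 years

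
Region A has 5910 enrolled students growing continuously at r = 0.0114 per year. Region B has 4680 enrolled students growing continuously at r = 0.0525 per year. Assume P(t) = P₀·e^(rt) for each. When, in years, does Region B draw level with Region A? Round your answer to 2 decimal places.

5910·e^(0.0114t) = 4680·e^(0.0525t)
5910/4680 = e^((0.0525 − 0.0114)t) → ln(1.26282) = 0.0411·t
t = 0.23335 / 0.0411

t ≈ 5.68 years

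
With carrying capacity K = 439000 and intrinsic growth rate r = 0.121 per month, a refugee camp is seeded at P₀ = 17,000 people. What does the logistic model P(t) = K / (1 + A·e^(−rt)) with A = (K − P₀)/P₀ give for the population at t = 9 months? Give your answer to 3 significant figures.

A = (439000 − 17000)/17000 = 24.82353
P(9) = 439000 / (1 + 24.82353·e^(−0.121·9)) = 439000 / (1 + 24.82353·0.336553)
= 439000 / 9.35443 ≈ 46929.64

≈ 46,900 people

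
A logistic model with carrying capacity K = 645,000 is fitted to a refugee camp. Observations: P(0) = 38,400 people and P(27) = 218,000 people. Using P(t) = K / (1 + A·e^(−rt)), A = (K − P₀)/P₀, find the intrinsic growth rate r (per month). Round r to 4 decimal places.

A = (645000 − 38400)/38400 = 15.79688
218000 = 645000/(1 + 15.79688·e^(−r·27)) → e^(−27r) = (2.95872 − 1)/15.79688 = 0.123994
r = −ln(0.123994)/27 = 2.08752/27

r ≈ 0.0773 per month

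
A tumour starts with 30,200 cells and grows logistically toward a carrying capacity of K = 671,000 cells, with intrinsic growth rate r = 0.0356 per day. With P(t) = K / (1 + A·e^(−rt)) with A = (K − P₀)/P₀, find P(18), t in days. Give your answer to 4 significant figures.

A = (671000 − 30200)/30200 = 21.21854
P(18) = 671000 / (1 + 21.21854·e^(−0.0356·18)) = 671000 / (1 + 21.21854·0.526871)
= 671000 / 12.17943 ≈ 55092.89

≈ 55,090 cells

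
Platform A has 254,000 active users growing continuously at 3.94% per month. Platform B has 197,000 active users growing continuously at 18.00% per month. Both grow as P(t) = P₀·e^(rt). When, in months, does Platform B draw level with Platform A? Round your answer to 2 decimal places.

254000·e^(0.0394t) = 197000·e^(0.18t)
254000/197000 = e^((0.18 − 0.0394)t) → ln(1.28934) = 0.1406·t
t = 0.25413 / 0.1406

t ≈ 1.81 months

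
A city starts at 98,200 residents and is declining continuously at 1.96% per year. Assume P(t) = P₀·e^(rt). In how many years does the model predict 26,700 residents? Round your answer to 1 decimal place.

26700 = 98200 · e^(-0.0196·t)
t = ln(26700/98200) / -0.0196 = ln(0.27189) / -0.0196 = -1.30234 / -0.0196

t ≈ 66.4 years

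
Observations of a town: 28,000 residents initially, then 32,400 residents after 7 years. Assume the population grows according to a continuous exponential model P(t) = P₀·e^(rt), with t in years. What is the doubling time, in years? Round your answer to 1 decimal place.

r = ln(32400/28000) / 7 = ln(1.15714) / 7 ≈ 0.020851 per year
doubling time = ln 2 / |r| = 0.69315 / 0.020851

doubling time ≈ 33.2 years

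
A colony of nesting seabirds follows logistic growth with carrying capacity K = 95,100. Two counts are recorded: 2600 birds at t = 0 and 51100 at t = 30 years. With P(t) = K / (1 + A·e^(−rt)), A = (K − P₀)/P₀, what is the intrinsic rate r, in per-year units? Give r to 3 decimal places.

r ≈ 0.124 per year

A = (95100 − 2600)/2600 = 35.57692
51100 = 95100/(1 + 35.57692·e^(−r·30)) → e^(−30r) = (1.86106 − 1)/35.57692 = 0.024203
r = −ln(0.024203)/30 = 3.72129/30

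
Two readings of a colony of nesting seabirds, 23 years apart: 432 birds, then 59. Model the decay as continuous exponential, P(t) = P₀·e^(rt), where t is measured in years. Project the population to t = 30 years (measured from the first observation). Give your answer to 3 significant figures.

r = ln(59/432) / 23 ≈ -0.08656 per year
P(30) = 432 · e^(-0.08656·30) = 432 · 0.07451 ≈ 32.19

≈ 32.2 birds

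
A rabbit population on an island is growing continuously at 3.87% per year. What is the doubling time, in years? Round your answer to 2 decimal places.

doubling time ≈ 17.91 years

doubling time = ln(2) / |r| = 0.69315 / 0.0387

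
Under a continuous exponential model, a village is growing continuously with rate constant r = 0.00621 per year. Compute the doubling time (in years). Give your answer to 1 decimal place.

doubling time = ln(2) / |r| = 0.69315 / 0.00621

doubling time ≈ 111.6 years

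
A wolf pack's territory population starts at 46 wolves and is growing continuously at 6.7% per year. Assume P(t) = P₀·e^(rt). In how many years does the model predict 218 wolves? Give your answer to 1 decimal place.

218 = 46 · e^(0.067·t)
t = ln(218/46) / 0.067 = ln(4.73913) / 0.067 = 1.55585 / 0.067

t ≈ 23.2 years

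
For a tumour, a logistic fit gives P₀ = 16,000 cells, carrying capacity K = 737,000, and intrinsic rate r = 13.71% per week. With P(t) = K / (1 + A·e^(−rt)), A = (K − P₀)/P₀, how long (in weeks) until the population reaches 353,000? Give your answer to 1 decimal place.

t ≈ 27.2 weeks

A = (737000 − 16000)/16000 = 45.0625
353000 = 737000/(1 + 45.0625·e^(−0.1371t)) → 1 + 45.0625·e^(−0.1371t) = 2.08782
e^(−0.1371t) = 0.02414 → t = ln(41.42464)/0.1371 = 3.72388/0.1371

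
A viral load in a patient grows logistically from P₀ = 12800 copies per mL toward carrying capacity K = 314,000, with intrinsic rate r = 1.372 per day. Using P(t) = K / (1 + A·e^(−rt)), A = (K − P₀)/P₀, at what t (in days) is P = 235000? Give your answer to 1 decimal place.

t ≈ 3.1 days

A = (314000 − 12800)/12800 = 23.53125
235000 = 314000/(1 + 23.53125·e^(−1.372t)) → 1 + 23.53125·e^(−1.372t) = 1.33617
e^(−1.372t) = 0.014286 → t = ln(69.99802)/1.372 = 4.24847/1.372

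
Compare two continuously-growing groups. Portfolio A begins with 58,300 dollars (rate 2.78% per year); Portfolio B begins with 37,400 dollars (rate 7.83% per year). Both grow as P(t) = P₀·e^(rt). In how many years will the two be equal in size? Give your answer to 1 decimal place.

t ≈ 8.8 years

58300·e^(0.0278t) = 37400·e^(0.0783t)
58300/37400 = e^((0.0783 − 0.0278)t) → ln(1.55882) = 0.0505·t
t = 0.44393 / 0.0505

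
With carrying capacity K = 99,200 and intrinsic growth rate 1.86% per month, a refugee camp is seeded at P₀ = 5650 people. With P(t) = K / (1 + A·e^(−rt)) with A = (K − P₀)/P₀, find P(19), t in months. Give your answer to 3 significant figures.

≈ 7,860 people

A = (99200 − 5650)/5650 = 16.55752
P(19) = 99200 / (1 + 16.55752·e^(−0.0186·19)) = 99200 / (1 + 16.55752·0.702296)
= 99200 / 12.62829 ≈ 7855.38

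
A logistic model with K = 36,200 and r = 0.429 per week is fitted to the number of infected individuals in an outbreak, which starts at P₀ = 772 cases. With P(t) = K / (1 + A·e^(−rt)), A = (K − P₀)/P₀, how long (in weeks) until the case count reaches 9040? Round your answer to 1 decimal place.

t ≈ 6.4 weeks

A = (36200 − 772)/772 = 45.89119
9040 = 36200/(1 + 45.89119·e^(−0.429t)) → 1 + 45.89119·e^(−0.429t) = 4.00442
e^(−0.429t) = 0.065468 → t = ln(15.27454)/0.429 = 2.72619/0.429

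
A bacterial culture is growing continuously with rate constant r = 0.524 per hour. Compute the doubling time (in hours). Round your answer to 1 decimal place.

doubling time ≈ 1.3 hours

doubling time = ln(2) / |r| = 0.69315 / 0.524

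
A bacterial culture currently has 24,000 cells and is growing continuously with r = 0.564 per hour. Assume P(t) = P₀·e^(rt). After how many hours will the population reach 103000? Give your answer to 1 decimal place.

t ≈ 2.6 hours

103000 = 24000 · e^(0.564·t)
t = ln(103000/24000) / 0.564 = ln(4.29167) / 0.564 = 1.45668 / 0.564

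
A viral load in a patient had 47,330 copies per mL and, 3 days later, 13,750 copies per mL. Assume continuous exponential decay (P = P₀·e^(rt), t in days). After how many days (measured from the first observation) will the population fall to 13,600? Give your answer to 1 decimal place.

r = ln(13750/47330) / 3 ≈ -0.412035 per day
t = ln(13600/47330) / r = -1.24707 / -0.412035 ≈ 3.027

t ≈ 3.0 days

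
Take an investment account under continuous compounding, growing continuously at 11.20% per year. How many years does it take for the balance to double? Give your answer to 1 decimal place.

doubling time ≈ 6.2 years

doubling time = ln(2) / |r| = 0.69315 / 0.112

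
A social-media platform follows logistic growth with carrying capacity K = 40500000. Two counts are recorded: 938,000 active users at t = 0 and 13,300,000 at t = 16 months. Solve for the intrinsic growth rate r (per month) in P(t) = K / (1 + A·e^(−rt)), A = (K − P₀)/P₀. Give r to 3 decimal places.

r ≈ 0.189 per month

A = (40500000 − 938000)/938000 = 42.17697
13300000 = 40500000/(1 + 42.17697·e^(−r·16)) → e^(−16r) = (3.04511 − 1)/42.17697 = 0.048489
r = −ln(0.048489)/16 = 3.02642/16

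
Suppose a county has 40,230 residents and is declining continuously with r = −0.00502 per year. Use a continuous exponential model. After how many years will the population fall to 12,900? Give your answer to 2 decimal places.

12900 = 40230 · e^(-0.00502·t)
t = ln(12900/40230) / -0.00502 = ln(0.32066) / -0.00502 = -1.13739 / -0.00502

t ≈ 226.57 years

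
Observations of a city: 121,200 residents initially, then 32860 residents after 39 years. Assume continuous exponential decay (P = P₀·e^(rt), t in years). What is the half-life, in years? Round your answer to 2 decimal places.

half-life ≈ 20.71 years

r = ln(32860/121200) / 39 = ln(0.27112) / 39 ≈ -0.033466 per year
half-life = ln 2 / |r| = 0.69315 / 0.033466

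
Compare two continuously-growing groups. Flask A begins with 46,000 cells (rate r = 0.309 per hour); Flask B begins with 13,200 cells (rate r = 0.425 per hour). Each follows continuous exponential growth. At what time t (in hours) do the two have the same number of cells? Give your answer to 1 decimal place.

46000·e^(0.309t) = 13200·e^(0.425t)
46000/13200 = e^((0.425 − 0.309)t) → ln(3.48485) = 0.116·t
t = 1.24842 / 0.116

t ≈ 10.8 hours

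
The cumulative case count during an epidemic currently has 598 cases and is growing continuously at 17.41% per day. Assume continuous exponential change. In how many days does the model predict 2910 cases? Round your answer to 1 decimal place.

2910 = 598 · e^(0.1741·t)
t = ln(2910/598) / 0.1741 = ln(4.86622) / 0.1741 = 1.58232 / 0.1741

t ≈ 9.1 days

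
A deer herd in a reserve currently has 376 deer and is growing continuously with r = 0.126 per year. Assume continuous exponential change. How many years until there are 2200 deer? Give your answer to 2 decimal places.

2200 = 376 · e^(0.126·t)
t = ln(2200/376) / 0.126 = ln(5.85106) / 0.126 = 1.76662 / 0.126

t ≈ 14.02 years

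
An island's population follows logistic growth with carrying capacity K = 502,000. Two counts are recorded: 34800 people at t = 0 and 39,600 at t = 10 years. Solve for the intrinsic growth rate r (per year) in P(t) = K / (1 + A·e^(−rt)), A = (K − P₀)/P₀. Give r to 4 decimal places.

A = (502000 − 34800)/34800 = 13.42529
39600 = 502000/(1 + 13.42529·e^(−r·10)) → e^(−10r) = (12.67677 − 1)/13.42529 = 0.869759
r = −ln(0.869759)/10 = 0.13954/10

r ≈ 0.0140 per year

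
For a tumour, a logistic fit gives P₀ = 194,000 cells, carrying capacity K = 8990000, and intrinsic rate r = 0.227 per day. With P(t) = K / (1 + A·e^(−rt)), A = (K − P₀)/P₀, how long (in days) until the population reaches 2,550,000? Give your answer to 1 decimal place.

t ≈ 12.7 days

A = (8990000 − 194000)/194000 = 45.34021
2550000 = 8990000/(1 + 45.34021·e^(−0.227t)) → 1 + 45.34021·e^(−0.227t) = 3.52549
e^(−0.227t) = 0.055701 → t = ln(17.95303)/0.227 = 2.88776/0.227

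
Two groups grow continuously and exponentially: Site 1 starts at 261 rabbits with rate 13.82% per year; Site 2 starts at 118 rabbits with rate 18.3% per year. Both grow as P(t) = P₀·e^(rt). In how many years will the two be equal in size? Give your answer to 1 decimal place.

t ≈ 17.7 years

261·e^(0.1382t) = 118·e^(0.183t)
261/118 = e^((0.183 − 0.1382)t) → ln(2.21186) = 0.0448·t
t = 0.79384 / 0.0448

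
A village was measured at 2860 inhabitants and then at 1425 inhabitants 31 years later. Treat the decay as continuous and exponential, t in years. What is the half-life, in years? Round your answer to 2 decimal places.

half-life ≈ 30.84 years

r = ln(1425/2860) / 31 = ln(0.49825) / 31 ≈ -0.022473 per year
half-life = ln 2 / |r| = 0.69315 / 0.022473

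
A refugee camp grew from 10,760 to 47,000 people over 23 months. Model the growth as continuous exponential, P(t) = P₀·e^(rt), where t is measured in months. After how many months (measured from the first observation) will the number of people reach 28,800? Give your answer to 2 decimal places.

t ≈ 15.36 months

r = ln(47000/10760) / 23 ≈ 0.064101 per month
t = ln(28800/10760) / r = 0.98454 / 0.064101 ≈ 15.359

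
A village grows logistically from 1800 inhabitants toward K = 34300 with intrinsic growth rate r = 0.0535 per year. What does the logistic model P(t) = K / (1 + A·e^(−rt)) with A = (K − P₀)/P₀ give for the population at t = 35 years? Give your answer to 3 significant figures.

A = (34300 − 1800)/1800 = 18.05556
P(35) = 34300 / (1 + 18.05556·e^(−0.0535·35)) = 34300 / (1 + 18.05556·0.153739)
= 34300 / 3.77584 ≈ 9084.07

≈ 9,080 inhabitants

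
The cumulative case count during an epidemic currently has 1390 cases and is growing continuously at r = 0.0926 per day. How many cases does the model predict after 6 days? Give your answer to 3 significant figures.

≈ 2,420 cases

P(6) = 1390 · e^(0.0926·6) = 1390 · e^(0.5556)
= 1390 · 1.74299 ≈ 2422.75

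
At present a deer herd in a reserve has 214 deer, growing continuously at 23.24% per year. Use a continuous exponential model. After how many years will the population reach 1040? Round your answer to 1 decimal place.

t ≈ 6.8 years

1040 = 214 · e^(0.2324·t)
t = ln(1040/214) / 0.2324 = ln(4.85981) / 0.2324 = 1.581 / 0.2324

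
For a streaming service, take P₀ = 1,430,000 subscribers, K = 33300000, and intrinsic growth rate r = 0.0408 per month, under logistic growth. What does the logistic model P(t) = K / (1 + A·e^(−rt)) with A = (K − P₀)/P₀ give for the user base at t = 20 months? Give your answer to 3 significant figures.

≈ 3,070,000 subscribers

A = (33300000 − 1430000)/1430000 = 22.28671
P(20) = 33300000 / (1 + 22.28671·e^(−0.0408·20)) = 33300000 / (1 + 22.28671·0.442197)
= 33300000 / 10.85512 ≈ 3067678.03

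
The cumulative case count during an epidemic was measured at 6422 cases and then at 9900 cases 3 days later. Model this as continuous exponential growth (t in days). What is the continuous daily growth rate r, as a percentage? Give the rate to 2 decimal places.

9900 = 6422 · e^(r·3)
e^(3r) = 9900/6422 = 1.54158
r = ln(1.54158) / 3 = 0.43281 / 3

r ≈ 14.43% per day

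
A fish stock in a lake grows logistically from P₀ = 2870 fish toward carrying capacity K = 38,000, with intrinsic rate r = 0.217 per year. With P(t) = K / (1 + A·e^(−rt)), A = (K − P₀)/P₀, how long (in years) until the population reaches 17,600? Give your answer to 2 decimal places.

A = (38000 − 2870)/2870 = 12.24042
17600 = 38000/(1 + 12.24042·e^(−0.217t)) → 1 + 12.24042·e^(−0.217t) = 2.15909
e^(−0.217t) = 0.094694 → t = ln(10.56036)/0.217 = 2.35711/0.217

t ≈ 10.86 years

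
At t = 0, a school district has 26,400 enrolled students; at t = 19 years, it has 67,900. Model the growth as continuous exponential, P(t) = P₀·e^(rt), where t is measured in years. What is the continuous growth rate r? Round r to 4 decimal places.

67900 = 26400 · e^(r·19)
e^(19r) = 67900/26400 = 2.57197
r = ln(2.57197) / 19 = 0.94467 / 19

r ≈ 0.0497 per year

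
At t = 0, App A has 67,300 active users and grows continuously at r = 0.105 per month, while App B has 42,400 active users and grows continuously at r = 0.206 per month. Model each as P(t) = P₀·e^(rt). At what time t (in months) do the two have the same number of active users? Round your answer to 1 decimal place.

t ≈ 4.6 months

67300·e^(0.105t) = 42400·e^(0.206t)
67300/42400 = e^((0.206 − 0.105)t) → ln(1.58726) = 0.101·t
t = 0.46201 / 0.101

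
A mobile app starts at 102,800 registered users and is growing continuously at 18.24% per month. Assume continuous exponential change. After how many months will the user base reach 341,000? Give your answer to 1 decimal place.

341000 = 102800 · e^(0.1824·t)
t = ln(341000/102800) / 0.1824 = ln(3.31712) / 0.1824 = 1.1991 / 0.1824

t ≈ 6.6 months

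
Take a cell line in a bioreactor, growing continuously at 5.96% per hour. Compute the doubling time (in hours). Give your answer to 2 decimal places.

doubling time = ln(2) / |r| = 0.69315 / 0.0596

doubling time ≈ 11.63 hours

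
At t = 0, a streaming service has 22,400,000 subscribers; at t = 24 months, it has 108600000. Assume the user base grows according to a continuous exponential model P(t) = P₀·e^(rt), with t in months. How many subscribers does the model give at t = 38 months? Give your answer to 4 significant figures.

≈ 272,700,000 subscribers

r = ln(108600000/22400000) / 24 ≈ 0.065775 per month
P(38) = 22400000 · e^(0.065775·38) = 22400000 · 12.176 ≈ 272742329.78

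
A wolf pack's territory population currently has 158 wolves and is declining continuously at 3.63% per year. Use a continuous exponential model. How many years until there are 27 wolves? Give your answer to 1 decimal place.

27 = 158 · e^(-0.0363·t)
t = ln(27/158) / -0.0363 = ln(0.17089) / -0.0363 = -1.76676 / -0.0363

t ≈ 48.7 years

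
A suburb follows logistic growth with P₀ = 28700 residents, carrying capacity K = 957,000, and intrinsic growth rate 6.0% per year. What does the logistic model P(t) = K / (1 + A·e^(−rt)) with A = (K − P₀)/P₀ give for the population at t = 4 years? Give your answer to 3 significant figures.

≈ 36,200 residents

A = (957000 − 28700)/28700 = 32.34495
P(4) = 957000 / (1 + 32.34495·e^(−0.06·4)) = 957000 / (1 + 32.34495·0.786628)
= 957000 / 26.44344 ≈ 36190.45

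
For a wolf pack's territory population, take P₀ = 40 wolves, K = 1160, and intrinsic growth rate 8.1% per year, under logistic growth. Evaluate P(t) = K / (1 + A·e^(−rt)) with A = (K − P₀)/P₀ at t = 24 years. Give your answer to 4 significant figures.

A = (1160 − 40)/40 = 28
P(24) = 1160 / (1 + 28·e^(−0.081·24)) = 1160 / (1 + 28·0.14313)
= 1160 / 5.00765 ≈ 231.65

≈ 231.6 wolves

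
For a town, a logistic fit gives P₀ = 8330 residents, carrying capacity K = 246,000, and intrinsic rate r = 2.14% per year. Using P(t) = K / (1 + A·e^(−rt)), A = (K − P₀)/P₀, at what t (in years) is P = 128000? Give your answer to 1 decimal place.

A = (246000 − 8330)/8330 = 28.53181
128000 = 246000/(1 + 28.53181·e^(−0.0214t)) → 1 + 28.53181·e^(−0.0214t) = 1.92188
e^(−0.0214t) = 0.03231 → t = ln(30.94976)/0.0214 = 3.43237/0.0214

t ≈ 160.4 years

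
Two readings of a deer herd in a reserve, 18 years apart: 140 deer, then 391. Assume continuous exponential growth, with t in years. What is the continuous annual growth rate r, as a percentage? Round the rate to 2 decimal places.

r ≈ 5.71% per year

391 = 140 · e^(r·18)
e^(18r) = 391/140 = 2.79286
r = ln(2.79286) / 18 = 1.02707 / 18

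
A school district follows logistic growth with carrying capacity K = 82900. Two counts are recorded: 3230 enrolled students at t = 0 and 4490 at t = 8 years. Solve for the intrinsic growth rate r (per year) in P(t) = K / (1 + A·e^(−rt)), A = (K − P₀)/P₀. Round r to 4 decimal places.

A = (82900 − 3230)/3230 = 24.66563
4490 = 82900/(1 + 24.66563·e^(−r·8)) → e^(−8r) = (18.46325 − 1)/24.66563 = 0.707999
r = −ln(0.707999)/8 = 0.34531/8

r ≈ 0.0432 per year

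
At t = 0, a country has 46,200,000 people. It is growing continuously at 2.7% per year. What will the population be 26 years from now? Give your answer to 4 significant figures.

≈ 93,220,000 people

P(26) = 46200000 · e^(0.027·26) = 46200000 · e^(0.702)
= 46200000 · 2.01778 ≈ 93221632.03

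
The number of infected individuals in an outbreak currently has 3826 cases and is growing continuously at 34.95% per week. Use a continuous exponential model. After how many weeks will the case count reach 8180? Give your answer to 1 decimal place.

8180 = 3826 · e^(0.3495·t)
t = ln(8180/3826) / 0.3495 = ln(2.138) / 0.3495 = 0.75987 / 0.3495

t ≈ 2.2 weeks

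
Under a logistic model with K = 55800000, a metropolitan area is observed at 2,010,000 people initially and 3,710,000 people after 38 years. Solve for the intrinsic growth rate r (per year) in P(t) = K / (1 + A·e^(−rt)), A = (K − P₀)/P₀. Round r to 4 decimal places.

A = (55800000 − 2010000)/2010000 = 26.76119
3710000 = 55800000/(1 + 26.76119·e^(−r·38)) → e^(−38r) = (15.04043 − 1)/26.76119 = 0.524656
r = −ln(0.524656)/38 = 0.64501/38

r ≈ 0.0170 per year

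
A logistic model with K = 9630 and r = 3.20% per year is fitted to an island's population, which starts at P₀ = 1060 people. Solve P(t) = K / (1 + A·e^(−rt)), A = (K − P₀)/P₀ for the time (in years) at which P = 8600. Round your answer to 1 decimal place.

A = (9630 − 1060)/1060 = 8.08491
8600 = 9630/(1 + 8.08491·e^(−0.032t)) → 1 + 8.08491·e^(−0.032t) = 1.11977
e^(−0.032t) = 0.014814 → t = ln(67.50504)/0.032 = 4.2122/0.032

t ≈ 131.6 years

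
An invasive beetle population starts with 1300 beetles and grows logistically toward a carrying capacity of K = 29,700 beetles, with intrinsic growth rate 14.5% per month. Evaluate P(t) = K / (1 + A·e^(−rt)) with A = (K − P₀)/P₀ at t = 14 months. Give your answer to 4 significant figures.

A = (29700 − 1300)/1300 = 21.84615
P(14) = 29700 / (1 + 21.84615·e^(−0.145·14)) = 29700 / (1 + 21.84615·0.131336)
= 29700 / 3.86918 ≈ 7676.05

≈ 7,676 beetles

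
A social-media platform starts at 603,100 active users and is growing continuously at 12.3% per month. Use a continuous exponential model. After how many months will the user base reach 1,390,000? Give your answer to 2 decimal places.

t ≈ 6.79 months

1390000 = 603100 · e^(0.123·t)
t = ln(1390000/603100) / 0.123 = ln(2.30476) / 0.123 = 0.83498 / 0.123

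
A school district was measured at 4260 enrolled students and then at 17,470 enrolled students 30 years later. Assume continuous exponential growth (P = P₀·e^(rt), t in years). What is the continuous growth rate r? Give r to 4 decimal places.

r ≈ 0.0470 per year

17470 = 4260 · e^(r·30)
e^(30r) = 17470/4260 = 4.10094
r = ln(4.10094) / 30 = 1.41122 / 30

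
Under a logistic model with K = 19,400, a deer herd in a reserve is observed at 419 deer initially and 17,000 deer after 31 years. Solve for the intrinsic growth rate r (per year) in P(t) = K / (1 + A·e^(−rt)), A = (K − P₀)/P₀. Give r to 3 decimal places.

r ≈ 0.186 per year

A = (19400 − 419)/419 = 45.30072
17000 = 19400/(1 + 45.30072·e^(−r·31)) → e^(−31r) = (1.14118 − 1)/45.30072 = 0.003116
r = −ln(0.003116)/31 = 5.77107/31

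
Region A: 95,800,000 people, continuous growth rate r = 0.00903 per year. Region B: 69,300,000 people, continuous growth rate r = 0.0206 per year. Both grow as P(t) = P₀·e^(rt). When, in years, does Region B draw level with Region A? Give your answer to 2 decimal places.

95800000·e^(0.00903t) = 69300000·e^(0.0206t)
95800000/69300000 = e^((0.0206 − 0.00903)t) → ln(1.3824) = 0.01157·t
t = 0.32382 / 0.01157

t ≈ 27.99 years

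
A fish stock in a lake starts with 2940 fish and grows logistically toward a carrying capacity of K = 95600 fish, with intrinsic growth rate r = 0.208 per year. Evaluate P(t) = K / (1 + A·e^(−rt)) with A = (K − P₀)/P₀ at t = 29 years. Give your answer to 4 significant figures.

≈ 88,880 fish

A = (95600 − 2940)/2940 = 31.51701
P(29) = 95600 / (1 + 31.51701·e^(−0.208·29)) = 95600 / (1 + 31.51701·0.002401)
= 95600 / 1.07566 ≈ 88875.46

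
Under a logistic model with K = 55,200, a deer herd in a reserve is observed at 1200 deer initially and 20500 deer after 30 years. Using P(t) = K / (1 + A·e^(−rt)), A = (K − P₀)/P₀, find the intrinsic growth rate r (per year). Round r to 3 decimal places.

A = (55200 − 1200)/1200 = 45
20500 = 55200/(1 + 45·e^(−r·30)) → e^(−30r) = (2.69268 − 1)/45 = 0.037615
r = −ln(0.037615)/30 = 3.28035/30

r ≈ 0.109 per year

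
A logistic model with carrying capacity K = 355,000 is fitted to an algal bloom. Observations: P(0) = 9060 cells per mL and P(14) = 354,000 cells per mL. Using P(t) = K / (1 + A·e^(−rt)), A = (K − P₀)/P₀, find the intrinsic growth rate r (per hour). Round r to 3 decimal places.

r ≈ 0.679 per hour

A = (355000 − 9060)/9060 = 38.18322
354000 = 355000/(1 + 38.18322·e^(−r·14)) → e^(−14r) = (1.00282 − 1)/38.18322 = 0.000074
r = −ln(0.000074)/14 = 9.51169/14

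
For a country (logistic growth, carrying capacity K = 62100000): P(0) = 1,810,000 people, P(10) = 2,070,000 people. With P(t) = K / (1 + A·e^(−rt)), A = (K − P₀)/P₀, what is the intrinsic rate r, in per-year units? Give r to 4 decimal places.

A = (62100000 − 1810000)/1810000 = 33.30939
2070000 = 62100000/(1 + 33.30939·e^(−r·10)) → e^(−10r) = (30 − 1)/33.30939 = 0.870625
r = −ln(0.870625)/10 = 0.13854/10

r ≈ 0.0139 per year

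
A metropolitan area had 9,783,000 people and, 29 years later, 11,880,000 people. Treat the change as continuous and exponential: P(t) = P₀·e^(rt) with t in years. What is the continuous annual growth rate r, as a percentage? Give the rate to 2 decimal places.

r ≈ 0.67% per year

11880000 = 9783000 · e^(r·29)
e^(29r) = 11880000/9783000 = 1.21435
r = ln(1.21435) / 29 = 0.19421 / 29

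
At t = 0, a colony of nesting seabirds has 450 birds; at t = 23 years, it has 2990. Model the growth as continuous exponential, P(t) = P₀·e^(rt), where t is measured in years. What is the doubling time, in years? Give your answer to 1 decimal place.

doubling time ≈ 8.4 years

r = ln(2990/450) / 23 = ln(6.64444) / 23 ≈ 0.082338 per year
doubling time = ln 2 / |r| = 0.69315 / 0.082338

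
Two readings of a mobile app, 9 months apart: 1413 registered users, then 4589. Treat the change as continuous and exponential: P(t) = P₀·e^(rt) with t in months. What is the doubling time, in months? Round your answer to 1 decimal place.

doubling time ≈ 5.3 months

r = ln(4589/1413) / 9 = ln(3.2477) / 9 ≈ 0.130883 per month
doubling time = ln 2 / |r| = 0.69315 / 0.130883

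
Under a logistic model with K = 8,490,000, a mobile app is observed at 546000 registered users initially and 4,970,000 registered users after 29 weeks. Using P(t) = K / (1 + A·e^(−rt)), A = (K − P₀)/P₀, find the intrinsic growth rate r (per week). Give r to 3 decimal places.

A = (8490000 − 546000)/546000 = 14.54945
4970000 = 8490000/(1 + 14.54945·e^(−r·29)) → e^(−29r) = (1.70825 − 1)/14.54945 = 0.048679
r = −ln(0.048679)/29 = 3.02251/29

r ≈ 0.104 per week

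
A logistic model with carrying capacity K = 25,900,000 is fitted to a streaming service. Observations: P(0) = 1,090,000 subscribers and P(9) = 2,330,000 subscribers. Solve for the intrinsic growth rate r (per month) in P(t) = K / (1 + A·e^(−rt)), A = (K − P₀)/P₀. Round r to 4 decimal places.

A = (25900000 − 1090000)/1090000 = 22.76147
2330000 = 25900000/(1 + 22.76147·e^(−r·9)) → e^(−9r) = (11.11588 − 1)/22.76147 = 0.44443
r = −ln(0.44443)/9 = 0.81096/9

r ≈ 0.0901 per month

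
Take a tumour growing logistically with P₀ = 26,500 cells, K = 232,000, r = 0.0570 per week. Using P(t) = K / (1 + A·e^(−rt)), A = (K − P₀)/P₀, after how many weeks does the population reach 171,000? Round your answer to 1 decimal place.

t ≈ 54.0 weeks

A = (232000 − 26500)/26500 = 7.75472
171000 = 232000/(1 + 7.75472·e^(−0.057t)) → 1 + 7.75472·e^(−0.057t) = 1.35673
e^(−0.057t) = 0.046001 → t = ln(21.73863)/0.057 = 3.07909/0.057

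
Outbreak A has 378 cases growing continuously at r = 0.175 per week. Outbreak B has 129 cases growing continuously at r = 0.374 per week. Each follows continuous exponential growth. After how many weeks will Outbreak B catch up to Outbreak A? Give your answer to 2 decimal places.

t ≈ 5.40 weeks

378·e^(0.175t) = 129·e^(0.374t)
378/129 = e^((0.374 − 0.175)t) → ln(2.93023) = 0.199·t
t = 1.07508 / 0.199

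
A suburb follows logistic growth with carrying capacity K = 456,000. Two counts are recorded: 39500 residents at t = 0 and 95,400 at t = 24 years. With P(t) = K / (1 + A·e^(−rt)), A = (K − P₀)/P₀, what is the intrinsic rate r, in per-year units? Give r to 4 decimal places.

r ≈ 0.0427 per year

A = (456000 − 39500)/39500 = 10.5443
95400 = 456000/(1 + 10.5443·e^(−r·24)) → e^(−24r) = (4.77987 − 1)/10.5443 = 0.358475
r = −ln(0.358475)/24 = 1.0259/24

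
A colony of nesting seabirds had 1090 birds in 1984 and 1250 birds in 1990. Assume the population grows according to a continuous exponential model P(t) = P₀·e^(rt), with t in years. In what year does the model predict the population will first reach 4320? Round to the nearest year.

year 2044

r = ln(1250/1090) / 6 = 0.13697/6 ≈ 0.022828 per year
t = ln(4320/1090) / r = 1.37708/0.022828 ≈ 60.33 years after 1984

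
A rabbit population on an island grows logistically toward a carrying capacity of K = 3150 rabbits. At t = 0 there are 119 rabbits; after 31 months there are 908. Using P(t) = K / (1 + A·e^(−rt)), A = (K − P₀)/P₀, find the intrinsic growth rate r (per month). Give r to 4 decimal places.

r ≈ 0.0753 per month

A = (3150 − 119)/119 = 25.47059
908 = 3150/(1 + 25.47059·e^(−r·31)) → e^(−31r) = (3.46916 − 1)/25.47059 = 0.096942
r = −ln(0.096942)/31 = 2.33365/31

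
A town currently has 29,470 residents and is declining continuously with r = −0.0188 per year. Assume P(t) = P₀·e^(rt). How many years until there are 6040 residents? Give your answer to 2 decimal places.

t ≈ 84.31 years

6040 = 29470 · e^(-0.0188·t)
t = ln(6040/29470) / -0.0188 = ln(0.20495) / -0.0188 = -1.58497 / -0.0188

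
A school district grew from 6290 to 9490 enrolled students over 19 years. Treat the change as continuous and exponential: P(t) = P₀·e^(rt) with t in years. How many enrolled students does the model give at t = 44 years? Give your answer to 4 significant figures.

r = ln(9490/6290) / 19 ≈ 0.021646 per year
P(44) = 6290 · e^(0.021646·44) = 6290 · 2.59201 ≈ 16303.72

≈ 16,300 enrolled students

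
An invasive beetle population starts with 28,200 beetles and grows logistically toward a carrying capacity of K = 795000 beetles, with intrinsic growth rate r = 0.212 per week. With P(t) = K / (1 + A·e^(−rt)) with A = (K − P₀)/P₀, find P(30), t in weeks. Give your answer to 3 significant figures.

≈ 759,000 beetles

A = (795000 − 28200)/28200 = 27.19149
P(30) = 795000 / (1 + 27.19149·e^(−0.212·30)) = 795000 / (1 + 27.19149·0.001729)
= 795000 / 1.04702 ≈ 759294.87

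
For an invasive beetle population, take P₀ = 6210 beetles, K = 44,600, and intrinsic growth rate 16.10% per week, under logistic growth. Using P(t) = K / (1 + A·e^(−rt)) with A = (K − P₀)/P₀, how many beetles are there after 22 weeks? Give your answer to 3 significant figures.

A = (44600 − 6210)/6210 = 6.18196
P(22) = 44600 / (1 + 6.18196·e^(−0.161·22)) = 44600 / (1 + 6.18196·0.028955)
= 44600 / 1.179 ≈ 37828.64

≈ 37,800 beetles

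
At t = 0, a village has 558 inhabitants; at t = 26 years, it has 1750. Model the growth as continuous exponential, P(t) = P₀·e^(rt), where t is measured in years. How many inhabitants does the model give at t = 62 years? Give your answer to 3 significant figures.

r = ln(1750/558) / 26 ≈ 0.043962 per year
P(62) = 558 · e^(0.043962·62) = 558 · 15.26625 ≈ 8518.57

≈ 8,520 inhabitants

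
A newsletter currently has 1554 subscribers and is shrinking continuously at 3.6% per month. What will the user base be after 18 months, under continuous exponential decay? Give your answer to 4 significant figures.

P(18) = 1554 · e^(-0.036·18) = 1554 · e^(-0.648)
= 1554 · 0.52309 ≈ 812.88

≈ 812.9 subscribers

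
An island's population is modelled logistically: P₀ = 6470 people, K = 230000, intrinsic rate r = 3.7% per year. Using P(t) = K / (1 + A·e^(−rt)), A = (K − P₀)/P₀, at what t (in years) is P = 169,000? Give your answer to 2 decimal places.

A = (230000 − 6470)/6470 = 34.54869
169000 = 230000/(1 + 34.54869·e^(−0.037t)) → 1 + 34.54869·e^(−0.037t) = 1.36095
e^(−0.037t) = 0.010447 → t = ln(95.71685)/0.037 = 4.56139/0.037

t ≈ 123.28 years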